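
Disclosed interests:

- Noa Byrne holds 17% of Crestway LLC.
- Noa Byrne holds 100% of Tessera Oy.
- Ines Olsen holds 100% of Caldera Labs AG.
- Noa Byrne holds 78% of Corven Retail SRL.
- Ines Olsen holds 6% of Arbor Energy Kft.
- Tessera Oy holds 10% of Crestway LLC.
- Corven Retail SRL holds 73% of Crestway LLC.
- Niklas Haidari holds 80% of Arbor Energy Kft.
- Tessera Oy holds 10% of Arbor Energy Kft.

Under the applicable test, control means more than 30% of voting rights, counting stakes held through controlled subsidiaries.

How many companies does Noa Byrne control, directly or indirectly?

Noa holds 100% of Tessera, so Noa controls Tessera.
Noa holds 78% of Corven, so Noa controls Corven.
Noa and Corven and Tessera together hold 17% + 73% + 10% = 100% of Crestway, so Noa controls Crestway.
No other company's threshold is met.
Noa controls 3 companies.

3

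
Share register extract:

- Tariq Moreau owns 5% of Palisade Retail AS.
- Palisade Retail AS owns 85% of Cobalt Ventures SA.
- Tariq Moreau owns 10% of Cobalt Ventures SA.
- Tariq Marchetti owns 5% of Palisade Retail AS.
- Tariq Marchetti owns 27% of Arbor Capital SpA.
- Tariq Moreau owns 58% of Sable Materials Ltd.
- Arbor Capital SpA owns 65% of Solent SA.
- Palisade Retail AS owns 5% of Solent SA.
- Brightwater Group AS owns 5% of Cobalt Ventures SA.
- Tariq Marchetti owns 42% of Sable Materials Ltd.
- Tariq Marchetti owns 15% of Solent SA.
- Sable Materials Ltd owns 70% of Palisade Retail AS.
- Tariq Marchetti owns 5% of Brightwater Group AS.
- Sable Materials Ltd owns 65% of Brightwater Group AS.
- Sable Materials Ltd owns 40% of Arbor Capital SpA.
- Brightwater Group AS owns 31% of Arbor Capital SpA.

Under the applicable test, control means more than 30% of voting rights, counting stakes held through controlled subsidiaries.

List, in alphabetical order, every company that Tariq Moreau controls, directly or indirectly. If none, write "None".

Tariq Moreau holds 58% of Sable, so Tariq Moreau controls Sable.
Sable holds 65% of Brightwater, so Tariq Moreau controls Brightwater.
Tariq Moreau and Sable together hold 5% + 70% = 75% of Palisade, so Tariq Moreau controls Palisade.
Sable and Brightwater together hold 40% + 31% = 71% of Arbor, so Tariq Moreau controls Arbor.
Tariq Moreau and Palisade and Brightwater together hold 10% + 85% + 5% = 100% of Cobalt, so Tariq Moreau controls Cobalt.
Palisade and Arbor together hold 5% + 65% = 70% of Solent, so Tariq Moreau controls Solent.

Arbor Capital SpA, Brightwater Group AS, Cobalt Ventures SA, Palisade Retail AS, Sable Materials Ltd, Solent SA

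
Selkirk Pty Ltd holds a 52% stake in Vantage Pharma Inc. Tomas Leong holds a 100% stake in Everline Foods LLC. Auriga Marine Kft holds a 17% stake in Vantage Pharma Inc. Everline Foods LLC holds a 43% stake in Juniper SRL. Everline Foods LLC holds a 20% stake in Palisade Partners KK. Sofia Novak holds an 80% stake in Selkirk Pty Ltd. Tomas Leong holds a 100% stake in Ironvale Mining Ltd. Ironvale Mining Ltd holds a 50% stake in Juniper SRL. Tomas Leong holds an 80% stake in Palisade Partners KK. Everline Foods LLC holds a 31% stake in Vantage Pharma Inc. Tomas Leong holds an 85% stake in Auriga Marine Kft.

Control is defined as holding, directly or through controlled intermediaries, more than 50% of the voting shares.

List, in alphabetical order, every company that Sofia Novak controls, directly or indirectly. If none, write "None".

Selkirk Pty Ltd, Vantage Pharma Inc

Sofia holds 80% of Selkirk, so Sofia controls Selkirk.
Selkirk holds 52% of Vantage, so Sofia controls Vantage.
No other company's threshold is met.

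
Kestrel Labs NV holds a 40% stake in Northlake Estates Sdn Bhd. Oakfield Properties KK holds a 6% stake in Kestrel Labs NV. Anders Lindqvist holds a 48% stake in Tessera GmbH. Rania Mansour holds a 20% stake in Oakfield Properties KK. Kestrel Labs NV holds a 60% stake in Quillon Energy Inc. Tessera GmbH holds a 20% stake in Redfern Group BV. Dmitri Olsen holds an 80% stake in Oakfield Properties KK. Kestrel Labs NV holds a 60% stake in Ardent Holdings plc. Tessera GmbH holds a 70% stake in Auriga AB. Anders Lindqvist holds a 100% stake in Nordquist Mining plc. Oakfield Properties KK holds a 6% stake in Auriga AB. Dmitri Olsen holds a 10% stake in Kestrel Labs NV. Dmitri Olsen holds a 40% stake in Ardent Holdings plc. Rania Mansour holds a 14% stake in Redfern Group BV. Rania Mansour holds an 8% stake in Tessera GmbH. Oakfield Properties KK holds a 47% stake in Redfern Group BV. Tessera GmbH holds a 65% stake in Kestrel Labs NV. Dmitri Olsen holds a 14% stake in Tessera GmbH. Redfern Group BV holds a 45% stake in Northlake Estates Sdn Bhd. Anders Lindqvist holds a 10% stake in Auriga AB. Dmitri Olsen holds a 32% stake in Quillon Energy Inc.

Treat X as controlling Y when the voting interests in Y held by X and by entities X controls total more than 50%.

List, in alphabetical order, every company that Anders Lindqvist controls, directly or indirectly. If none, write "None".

Anders holds 100% of Nordquist, so Anders controls Nordquist.
No other company's threshold is met.

Nordquist Mining plc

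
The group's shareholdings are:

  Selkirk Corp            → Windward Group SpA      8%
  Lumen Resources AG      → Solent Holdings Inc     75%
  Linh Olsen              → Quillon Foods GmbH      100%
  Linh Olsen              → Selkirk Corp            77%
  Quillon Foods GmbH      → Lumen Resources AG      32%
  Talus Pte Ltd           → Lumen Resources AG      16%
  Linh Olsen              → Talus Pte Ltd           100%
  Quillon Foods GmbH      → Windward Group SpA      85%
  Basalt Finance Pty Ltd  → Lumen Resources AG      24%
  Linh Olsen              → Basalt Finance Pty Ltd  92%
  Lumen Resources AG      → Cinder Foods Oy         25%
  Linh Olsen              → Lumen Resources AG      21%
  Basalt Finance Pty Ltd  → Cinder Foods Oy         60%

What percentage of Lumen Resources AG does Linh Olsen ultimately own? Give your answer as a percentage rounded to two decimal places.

Linh reaches Lumen along 4 paths.
Via Quillon: 100% × 32% = 32%.
Via Basalt: 92% × 24% = 22.08%.
Via Talus: 100% × 16% = 16%.
Direct stake: 21% = 21%.
Total: 32% + 22.08% + 16% + 21% = 91.08%.

91.08%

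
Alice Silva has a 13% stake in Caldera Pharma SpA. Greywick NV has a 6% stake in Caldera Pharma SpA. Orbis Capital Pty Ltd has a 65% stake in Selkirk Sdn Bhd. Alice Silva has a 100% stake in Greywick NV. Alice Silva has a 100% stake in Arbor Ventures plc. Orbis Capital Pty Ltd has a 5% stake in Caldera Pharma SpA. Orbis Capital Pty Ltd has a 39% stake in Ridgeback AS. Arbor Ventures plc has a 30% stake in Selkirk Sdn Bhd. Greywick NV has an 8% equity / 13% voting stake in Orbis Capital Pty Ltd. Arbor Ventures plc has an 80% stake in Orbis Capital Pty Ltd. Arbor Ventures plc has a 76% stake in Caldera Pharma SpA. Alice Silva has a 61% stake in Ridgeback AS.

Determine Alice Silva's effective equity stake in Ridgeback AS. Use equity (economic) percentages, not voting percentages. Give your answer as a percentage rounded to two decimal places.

Alice reaches Ridgeback along 3 paths.
Via Arbor → Orbis: 100% × 80% × 39% = 31.2%.
Via Greywick → Orbis: 100% × 8% × 39% = 3.12%.
Direct stake: 61% = 61%.
Total: 31.2% + 3.12% + 61% = 95.32%.

95.32%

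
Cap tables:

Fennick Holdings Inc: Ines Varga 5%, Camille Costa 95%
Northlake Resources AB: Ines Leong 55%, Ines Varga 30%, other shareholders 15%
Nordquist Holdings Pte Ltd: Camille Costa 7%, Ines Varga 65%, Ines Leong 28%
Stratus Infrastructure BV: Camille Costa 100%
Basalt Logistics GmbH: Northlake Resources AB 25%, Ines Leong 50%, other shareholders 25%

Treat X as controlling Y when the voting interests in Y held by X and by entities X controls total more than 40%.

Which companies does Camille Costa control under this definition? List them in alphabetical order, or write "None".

Fennick Holdings Inc, Stratus Infrastructure BV

Camille holds 95% of Fennick, so Camille controls Fennick.
Camille holds 100% of Stratus, so Camille controls Stratus.
No other company's threshold is met.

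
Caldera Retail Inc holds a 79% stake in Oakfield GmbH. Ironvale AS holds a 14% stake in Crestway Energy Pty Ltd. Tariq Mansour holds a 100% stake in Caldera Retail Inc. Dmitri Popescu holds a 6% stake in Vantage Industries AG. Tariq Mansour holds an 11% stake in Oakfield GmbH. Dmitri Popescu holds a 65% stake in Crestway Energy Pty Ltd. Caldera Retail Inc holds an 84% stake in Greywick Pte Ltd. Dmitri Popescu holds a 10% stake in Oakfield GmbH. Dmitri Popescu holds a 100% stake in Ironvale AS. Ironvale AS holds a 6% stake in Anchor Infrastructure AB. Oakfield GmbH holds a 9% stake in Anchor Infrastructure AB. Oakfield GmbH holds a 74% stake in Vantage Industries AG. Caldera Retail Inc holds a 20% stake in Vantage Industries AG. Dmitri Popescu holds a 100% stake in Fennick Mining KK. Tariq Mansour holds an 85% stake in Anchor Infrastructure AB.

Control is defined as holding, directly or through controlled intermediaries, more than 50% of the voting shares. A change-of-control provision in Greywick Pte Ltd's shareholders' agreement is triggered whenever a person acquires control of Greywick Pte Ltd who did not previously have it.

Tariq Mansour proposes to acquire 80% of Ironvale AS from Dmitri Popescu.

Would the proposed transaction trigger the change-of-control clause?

The purchase adds only to Tariq's holdings (Dmitri's stake shrinks), so Tariq is the only person who could newly come to control Greywick.
Tariq holds 100% of Caldera, so Tariq controls Caldera.
Caldera holds 84% of Greywick, so Tariq controls Greywick.
So Tariq already controls Greywick before the transaction.
After the purchase, Tariq holds 80% of Ironvale directly, and Dmitri's stake falls to 20%.
Tariq controlled Greywick already, so this is not a new person acquiring control; every other person's position is unchanged or reduced.
No new person acquires control, so the clause is not triggered.

No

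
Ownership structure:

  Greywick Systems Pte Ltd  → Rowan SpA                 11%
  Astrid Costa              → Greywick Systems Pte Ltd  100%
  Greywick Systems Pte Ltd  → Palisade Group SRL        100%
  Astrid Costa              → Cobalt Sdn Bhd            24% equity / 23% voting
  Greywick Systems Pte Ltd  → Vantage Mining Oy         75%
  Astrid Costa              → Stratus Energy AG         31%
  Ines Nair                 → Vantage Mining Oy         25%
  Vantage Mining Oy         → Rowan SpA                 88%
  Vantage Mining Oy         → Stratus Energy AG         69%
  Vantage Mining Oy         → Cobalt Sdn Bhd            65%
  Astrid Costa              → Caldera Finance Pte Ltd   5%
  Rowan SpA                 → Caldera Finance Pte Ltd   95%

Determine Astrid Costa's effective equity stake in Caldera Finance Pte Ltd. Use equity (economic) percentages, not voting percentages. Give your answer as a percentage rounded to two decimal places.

Astrid reaches Caldera along 3 paths.
Direct stake: 5% = 5%.
Via Greywick → Vantage → Rowan: 100% × 75% × 88% × 95% = 62.7%.
Via Greywick → Rowan: 100% × 11% × 95% = 10.45%.
Total: 5% + 62.7% + 10.45% = 78.15%.

78.15%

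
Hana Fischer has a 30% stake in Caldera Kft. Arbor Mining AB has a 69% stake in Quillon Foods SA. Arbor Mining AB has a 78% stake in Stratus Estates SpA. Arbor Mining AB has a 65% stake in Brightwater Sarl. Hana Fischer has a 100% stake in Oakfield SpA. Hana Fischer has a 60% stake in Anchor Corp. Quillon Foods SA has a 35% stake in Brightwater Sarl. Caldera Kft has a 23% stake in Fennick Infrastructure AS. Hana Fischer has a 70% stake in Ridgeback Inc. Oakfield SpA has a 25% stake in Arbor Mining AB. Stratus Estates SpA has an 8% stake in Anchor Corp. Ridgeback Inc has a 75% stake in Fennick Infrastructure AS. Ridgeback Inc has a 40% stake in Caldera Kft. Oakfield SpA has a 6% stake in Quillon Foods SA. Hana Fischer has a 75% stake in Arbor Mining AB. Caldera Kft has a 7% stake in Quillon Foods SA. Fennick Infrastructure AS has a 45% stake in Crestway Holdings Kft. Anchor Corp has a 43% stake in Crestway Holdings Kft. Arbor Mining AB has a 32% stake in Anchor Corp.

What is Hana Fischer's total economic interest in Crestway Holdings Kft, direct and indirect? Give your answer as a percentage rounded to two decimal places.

71.87%

Hana reaches Crestway along 8 paths.
Via Oakfield → Arbor → Stratus → Anchor: 100% × 25% × 78% × 8% × 43% = 0.6708%.
Via Arbor → Stratus → Anchor: 75% × 78% × 8% × 43% = 2.0124%.
Via Anchor: 60% × 43% = 25.8%.
Via Oakfield → Arbor → Anchor: 100% × 25% × 32% × 43% = 3.44%.
Via Arbor → Anchor: 75% × 32% × 43% = 10.32%.
Via Ridgeback → Fennick: 70% × 75% × 45% = 23.625%.
Via Ridgeback → Caldera → Fennick: 70% × 40% × 23% × 45% = 2.898%.
Via Caldera → Fennick: 30% × 23% × 45% = 3.105%.
Total: 0.6708% + 2.0124% + 25.8% + 3.44% + 10.32% + 23.625% + 2.898% + 3.105% = 71.8712%.
Rounded: 71.87%.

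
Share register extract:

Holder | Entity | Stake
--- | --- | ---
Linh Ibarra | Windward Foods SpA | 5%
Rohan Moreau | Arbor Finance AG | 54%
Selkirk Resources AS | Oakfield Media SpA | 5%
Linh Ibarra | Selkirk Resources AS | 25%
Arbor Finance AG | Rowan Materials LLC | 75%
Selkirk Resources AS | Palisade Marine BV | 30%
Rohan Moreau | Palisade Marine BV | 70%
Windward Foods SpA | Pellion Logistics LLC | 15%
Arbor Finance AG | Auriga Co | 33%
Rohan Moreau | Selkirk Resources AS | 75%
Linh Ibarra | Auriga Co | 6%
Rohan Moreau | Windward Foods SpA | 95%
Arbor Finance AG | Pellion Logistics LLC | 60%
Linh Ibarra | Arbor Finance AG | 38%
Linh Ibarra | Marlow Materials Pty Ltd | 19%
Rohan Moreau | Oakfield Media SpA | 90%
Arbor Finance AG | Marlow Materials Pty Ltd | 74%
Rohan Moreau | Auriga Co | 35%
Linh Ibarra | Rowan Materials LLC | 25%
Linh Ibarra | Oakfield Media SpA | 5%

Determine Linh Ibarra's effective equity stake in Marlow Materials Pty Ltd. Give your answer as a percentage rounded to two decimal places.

Linh reaches Marlow along 2 paths.
Direct stake: 19% = 19%.
Via Arbor: 38% × 74% = 28.12%.
Total: 19% + 28.12% = 47.12%.

47.12%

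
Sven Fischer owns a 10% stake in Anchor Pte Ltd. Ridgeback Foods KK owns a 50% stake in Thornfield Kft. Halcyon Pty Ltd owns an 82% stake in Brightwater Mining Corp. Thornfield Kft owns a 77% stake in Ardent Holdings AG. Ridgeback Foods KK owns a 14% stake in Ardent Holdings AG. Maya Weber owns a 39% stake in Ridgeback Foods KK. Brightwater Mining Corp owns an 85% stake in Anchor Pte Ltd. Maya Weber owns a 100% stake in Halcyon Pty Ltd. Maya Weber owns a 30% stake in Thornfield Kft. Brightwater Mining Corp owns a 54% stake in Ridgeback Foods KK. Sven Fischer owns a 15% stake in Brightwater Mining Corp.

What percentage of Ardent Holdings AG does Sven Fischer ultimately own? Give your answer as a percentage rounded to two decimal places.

Sven reaches Ardent along 2 paths.
Via Brightwater → Ridgeback: 15% × 54% × 14% = 1.134%.
Via Brightwater → Ridgeback → Thornfield: 15% × 54% × 50% × 77% = 3.1185%.
Total: 1.134% + 3.1185% = 4.2525%.
Rounded: 4.25%.

4.25%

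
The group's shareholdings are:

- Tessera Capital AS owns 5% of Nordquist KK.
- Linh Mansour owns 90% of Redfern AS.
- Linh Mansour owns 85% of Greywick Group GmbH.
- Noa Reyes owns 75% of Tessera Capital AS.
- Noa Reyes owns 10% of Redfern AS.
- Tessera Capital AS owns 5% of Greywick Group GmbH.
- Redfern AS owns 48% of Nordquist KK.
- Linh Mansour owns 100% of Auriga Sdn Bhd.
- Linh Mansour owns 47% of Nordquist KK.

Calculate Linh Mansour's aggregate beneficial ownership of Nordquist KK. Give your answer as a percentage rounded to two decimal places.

90.20%

Linh reaches Nordquist along 2 paths.
Direct stake: 47% = 47%.
Via Redfern: 90% × 48% = 43.2%.
Total: 47% + 43.2% = 90.2%.
Rounded: 90.20%.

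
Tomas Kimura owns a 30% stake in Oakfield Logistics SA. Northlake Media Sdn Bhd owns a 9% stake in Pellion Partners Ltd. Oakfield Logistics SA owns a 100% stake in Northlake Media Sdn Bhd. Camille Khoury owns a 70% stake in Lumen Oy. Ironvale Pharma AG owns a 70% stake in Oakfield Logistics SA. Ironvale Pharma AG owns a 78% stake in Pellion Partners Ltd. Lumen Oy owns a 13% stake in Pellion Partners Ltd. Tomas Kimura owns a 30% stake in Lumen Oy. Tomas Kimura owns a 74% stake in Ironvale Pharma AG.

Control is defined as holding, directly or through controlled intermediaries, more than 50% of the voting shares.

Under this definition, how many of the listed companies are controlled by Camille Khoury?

Camille holds 70% of Lumen, so Camille controls Lumen.
No other company's threshold is met.
Camille controls 1 company.

1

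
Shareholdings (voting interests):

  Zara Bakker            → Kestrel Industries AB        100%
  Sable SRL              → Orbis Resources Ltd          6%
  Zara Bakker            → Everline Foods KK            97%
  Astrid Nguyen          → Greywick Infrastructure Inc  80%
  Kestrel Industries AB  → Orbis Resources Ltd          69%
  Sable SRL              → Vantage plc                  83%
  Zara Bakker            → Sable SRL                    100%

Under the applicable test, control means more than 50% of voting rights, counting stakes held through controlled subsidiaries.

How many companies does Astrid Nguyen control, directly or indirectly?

Astrid holds 80% of Greywick, so Astrid controls Greywick.
No other company's threshold is met.
Astrid controls 1 company.

1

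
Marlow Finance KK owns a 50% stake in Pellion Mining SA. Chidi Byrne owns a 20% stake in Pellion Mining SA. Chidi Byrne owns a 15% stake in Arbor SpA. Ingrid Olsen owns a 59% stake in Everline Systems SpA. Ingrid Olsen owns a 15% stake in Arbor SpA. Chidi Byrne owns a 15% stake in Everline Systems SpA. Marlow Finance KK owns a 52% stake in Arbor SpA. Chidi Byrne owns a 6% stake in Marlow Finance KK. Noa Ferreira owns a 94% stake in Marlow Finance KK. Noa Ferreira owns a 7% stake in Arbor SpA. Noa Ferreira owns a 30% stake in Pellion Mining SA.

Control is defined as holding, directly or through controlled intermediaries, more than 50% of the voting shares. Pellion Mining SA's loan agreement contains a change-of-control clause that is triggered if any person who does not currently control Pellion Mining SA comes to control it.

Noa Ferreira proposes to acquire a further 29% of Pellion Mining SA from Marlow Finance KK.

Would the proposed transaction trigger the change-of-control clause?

No

The purchase adds only to Noa's holdings (Marlow's stake shrinks), so Noa is the only person who could newly come to control Pellion.
Noa holds 94% of Marlow, so Noa controls Marlow.
Marlow and Noa together hold 50% + 30% = 80% of Pellion, so Noa controls Pellion.
So Noa already controls Pellion before the transaction.
After the purchase, Noa's direct stake in Pellion rises to 30% + 29% = 59%, and Marlow's stake falls to 21%.
Noa controlled Pellion already, so this is not a new person acquiring control; every other person's position is unchanged or reduced.
No new person acquires control, so the clause is not triggered.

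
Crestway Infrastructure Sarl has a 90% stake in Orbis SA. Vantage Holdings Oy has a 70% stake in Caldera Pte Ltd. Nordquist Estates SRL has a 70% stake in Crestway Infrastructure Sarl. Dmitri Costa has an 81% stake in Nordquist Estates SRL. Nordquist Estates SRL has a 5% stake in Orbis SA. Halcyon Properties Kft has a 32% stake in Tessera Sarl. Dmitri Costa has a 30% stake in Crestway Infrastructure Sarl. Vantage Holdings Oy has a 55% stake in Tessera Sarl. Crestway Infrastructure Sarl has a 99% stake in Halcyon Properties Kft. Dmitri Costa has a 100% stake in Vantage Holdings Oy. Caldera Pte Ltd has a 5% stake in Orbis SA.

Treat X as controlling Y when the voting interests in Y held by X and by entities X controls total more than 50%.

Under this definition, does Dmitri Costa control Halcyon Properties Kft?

Dmitri holds 81% of Nordquist, so Dmitri controls Nordquist.
Dmitri and Nordquist together hold 30% + 70% = 100% of Crestway, so Dmitri controls Crestway.
Crestway holds 99% of Halcyon, so Dmitri controls Halcyon.

Yes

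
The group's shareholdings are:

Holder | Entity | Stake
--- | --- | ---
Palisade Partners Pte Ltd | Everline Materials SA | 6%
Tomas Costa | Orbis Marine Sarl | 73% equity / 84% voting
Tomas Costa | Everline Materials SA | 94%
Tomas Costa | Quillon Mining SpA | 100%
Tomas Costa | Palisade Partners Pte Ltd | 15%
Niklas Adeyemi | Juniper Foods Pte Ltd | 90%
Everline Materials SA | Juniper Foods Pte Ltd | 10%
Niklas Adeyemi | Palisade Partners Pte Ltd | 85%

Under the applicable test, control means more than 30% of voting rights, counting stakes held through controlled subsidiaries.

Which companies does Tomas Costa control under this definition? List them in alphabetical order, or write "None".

Everline Materials SA, Orbis Marine Sarl, Quillon Mining SpA

Tomas holds 94% of Everline, so Tomas controls Everline.
Tomas holds 84% of Orbis, so Tomas controls Orbis.
Tomas holds 100% of Quillon, so Tomas controls Quillon.
No other company's threshold is met.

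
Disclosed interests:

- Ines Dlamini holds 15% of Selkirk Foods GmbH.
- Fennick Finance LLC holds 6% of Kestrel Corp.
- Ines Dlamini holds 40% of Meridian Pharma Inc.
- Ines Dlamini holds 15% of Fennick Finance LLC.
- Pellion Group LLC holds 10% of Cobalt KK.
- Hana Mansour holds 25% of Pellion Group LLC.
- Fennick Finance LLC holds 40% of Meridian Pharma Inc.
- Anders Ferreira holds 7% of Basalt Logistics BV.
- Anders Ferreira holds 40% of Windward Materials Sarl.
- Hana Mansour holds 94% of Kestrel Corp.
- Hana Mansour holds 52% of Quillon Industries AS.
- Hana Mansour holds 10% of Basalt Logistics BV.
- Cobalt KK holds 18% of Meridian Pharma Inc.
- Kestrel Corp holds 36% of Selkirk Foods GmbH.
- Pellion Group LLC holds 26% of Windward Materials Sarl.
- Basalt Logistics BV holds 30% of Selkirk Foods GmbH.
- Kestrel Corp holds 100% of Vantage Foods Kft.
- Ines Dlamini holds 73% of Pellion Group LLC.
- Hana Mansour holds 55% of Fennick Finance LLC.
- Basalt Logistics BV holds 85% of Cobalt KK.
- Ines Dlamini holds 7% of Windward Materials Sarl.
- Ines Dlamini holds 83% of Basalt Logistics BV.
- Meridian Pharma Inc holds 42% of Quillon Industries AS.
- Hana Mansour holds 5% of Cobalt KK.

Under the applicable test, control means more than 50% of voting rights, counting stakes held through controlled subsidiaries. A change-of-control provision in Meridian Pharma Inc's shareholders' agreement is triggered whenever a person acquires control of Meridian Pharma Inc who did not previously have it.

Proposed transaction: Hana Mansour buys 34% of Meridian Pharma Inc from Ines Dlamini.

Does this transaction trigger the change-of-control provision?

The purchase adds only to Hana's holdings (Ines's stake shrinks), so Hana is the only person who could newly come to control Meridian.
Hana holds 55% of Fennick, so Hana controls Fennick.
Fennick and Hana together hold 6% + 94% = 100% of Kestrel, so Hana controls Kestrel.
Kestrel holds 100% of Vantage, so Hana controls Vantage.
Hana holds 52% of Quillon, so Hana controls Quillon.
In Meridian, Hana's side holds only 40%, not > 50%.
So before the transaction, Hana does not control Meridian.
After the purchase, Hana holds 34% of Meridian directly, and Ines's stake falls to 6%.
Fennick and Hana together hold 40% + 34% = 74% of Meridian, so Hana controls Meridian.
Hana did not control Meridian before and does after, so the clause is triggered.

Yes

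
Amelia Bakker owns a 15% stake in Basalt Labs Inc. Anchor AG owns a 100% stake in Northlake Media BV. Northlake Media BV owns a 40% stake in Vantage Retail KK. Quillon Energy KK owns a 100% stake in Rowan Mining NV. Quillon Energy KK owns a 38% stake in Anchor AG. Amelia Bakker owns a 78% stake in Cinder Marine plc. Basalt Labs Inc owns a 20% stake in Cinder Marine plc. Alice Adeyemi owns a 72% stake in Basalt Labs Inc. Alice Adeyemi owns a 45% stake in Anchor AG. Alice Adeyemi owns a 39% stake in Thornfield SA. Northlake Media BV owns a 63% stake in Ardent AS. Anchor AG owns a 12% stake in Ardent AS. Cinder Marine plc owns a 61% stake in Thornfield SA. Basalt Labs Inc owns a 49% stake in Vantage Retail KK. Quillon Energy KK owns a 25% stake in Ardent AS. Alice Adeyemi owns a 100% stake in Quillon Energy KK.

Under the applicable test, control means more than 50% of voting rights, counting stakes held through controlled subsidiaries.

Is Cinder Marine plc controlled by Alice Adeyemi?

No

Alice holds 100% of Quillon, so Alice controls Quillon.
Alice holds 72% of Basalt, so Alice controls Basalt.
Alice and Quillon together hold 45% + 38% = 83% of Anchor, so Alice controls Anchor.
Anchor holds 100% of Northlake, so Alice controls Northlake.
Quillon holds 100% of Rowan, so Alice controls Rowan.
Anchor and Quillon and Northlake together hold 12% + 25% + 63% = 100% of Ardent, so Alice controls Ardent.
Northlake and Basalt together hold 40% + 49% = 89% of Vantage, so Alice controls Vantage.
In Cinder, Alice's side holds only 20%, not > 50%.
So Alice does not control Cinder.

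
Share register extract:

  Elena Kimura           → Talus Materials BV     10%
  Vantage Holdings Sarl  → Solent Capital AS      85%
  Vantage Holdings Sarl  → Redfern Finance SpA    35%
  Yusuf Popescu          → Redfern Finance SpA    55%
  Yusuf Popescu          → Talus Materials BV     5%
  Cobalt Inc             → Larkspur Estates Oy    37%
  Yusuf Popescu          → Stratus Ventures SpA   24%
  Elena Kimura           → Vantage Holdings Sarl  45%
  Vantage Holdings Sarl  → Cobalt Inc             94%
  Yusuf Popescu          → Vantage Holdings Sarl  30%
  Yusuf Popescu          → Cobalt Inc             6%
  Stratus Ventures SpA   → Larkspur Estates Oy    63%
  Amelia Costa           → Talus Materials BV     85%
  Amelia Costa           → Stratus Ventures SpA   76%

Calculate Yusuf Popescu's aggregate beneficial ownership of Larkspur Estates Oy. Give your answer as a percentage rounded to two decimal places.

Yusuf reaches Larkspur along 3 paths.
Via Stratus: 24% × 63% = 15.12%.
Via Cobalt: 6% × 37% = 2.22%.
Via Vantage → Cobalt: 30% × 94% × 37% = 10.434%.
Total: 15.12% + 2.22% + 10.434% = 27.774%.
Rounded: 27.77%.

27.77%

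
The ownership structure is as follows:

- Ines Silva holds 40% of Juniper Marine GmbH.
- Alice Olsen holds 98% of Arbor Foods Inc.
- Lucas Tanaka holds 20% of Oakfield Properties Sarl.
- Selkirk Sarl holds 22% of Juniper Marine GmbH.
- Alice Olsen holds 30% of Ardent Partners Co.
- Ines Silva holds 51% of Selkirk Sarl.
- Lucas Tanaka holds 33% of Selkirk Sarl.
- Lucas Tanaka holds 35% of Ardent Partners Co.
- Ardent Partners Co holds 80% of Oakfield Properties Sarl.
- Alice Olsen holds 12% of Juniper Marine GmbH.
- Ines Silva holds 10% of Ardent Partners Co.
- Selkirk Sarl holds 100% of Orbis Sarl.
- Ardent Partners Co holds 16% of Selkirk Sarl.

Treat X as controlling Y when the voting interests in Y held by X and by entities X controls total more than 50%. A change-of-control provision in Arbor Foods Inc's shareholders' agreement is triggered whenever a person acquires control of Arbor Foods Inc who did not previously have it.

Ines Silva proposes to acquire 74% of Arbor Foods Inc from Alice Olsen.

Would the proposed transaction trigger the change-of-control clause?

The purchase adds only to Ines's holdings (Alice's stake shrinks), so Ines is the only person who could newly come to control Arbor.
Ines holds 51% of Selkirk, so Ines controls Selkirk.
Selkirk and Ines together hold 22% + 40% = 62% of Juniper, so Ines controls Juniper.
Selkirk holds 100% of Orbis, so Ines controls Orbis.
Neither Ines nor any entity Ines controls holds any voting interest in Arbor.
So before the transaction, Ines does not control Arbor.
After the purchase, Ines holds 74% of Arbor directly, and Alice's stake falls to 24%.
Ines holds 74% of Arbor, so Ines controls Arbor.
Ines did not control Arbor before and does after, so the clause is triggered.

Yes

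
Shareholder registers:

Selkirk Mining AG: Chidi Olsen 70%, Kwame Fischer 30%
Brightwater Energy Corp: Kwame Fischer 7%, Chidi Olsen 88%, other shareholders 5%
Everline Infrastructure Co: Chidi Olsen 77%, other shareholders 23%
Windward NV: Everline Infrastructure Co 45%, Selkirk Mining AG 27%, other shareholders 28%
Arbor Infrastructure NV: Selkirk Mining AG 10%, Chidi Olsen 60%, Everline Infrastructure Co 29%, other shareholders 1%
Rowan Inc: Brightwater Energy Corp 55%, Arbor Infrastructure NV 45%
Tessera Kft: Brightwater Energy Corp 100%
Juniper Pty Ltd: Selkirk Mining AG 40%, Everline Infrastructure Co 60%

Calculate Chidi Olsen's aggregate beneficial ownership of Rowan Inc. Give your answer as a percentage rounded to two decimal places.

88.60%

Chidi reaches Rowan along 4 paths.
Via Brightwater: 88% × 55% = 48.4%.
Via Selkirk → Arbor: 70% × 10% × 45% = 3.15%.
Via Arbor: 60% × 45% = 27%.
Via Everline → Arbor: 77% × 29% × 45% = 10.0485%.
Total: 48.4% + 3.15% + 27% + 10.0485% = 88.5985%.
Rounded: 88.60%.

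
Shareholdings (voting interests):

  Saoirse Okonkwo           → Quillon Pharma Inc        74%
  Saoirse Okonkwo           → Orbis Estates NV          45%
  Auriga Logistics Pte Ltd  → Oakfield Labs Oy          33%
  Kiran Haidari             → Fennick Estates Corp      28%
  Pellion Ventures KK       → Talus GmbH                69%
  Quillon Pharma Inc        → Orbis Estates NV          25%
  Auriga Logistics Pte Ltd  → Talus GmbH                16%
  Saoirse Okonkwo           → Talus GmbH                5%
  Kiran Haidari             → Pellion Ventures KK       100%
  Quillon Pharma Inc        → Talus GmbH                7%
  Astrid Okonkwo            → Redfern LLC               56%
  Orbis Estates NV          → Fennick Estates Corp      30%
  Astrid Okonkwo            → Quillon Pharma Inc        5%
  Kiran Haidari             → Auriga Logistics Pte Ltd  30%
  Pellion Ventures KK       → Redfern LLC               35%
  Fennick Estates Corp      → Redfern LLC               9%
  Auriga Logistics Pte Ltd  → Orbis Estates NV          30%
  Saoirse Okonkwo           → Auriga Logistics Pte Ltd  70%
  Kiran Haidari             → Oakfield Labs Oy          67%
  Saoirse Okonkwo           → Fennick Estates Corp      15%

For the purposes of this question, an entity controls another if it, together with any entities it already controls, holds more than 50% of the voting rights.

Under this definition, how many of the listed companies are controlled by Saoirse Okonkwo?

Saoirse holds 70% of Auriga, so Saoirse controls Auriga.
Saoirse holds 74% of Quillon, so Saoirse controls Quillon.
Saoirse and Auriga and Quillon together hold 45% + 30% + 25% = 100% of Orbis, so Saoirse controls Orbis.
No other company's threshold is met.
Saoirse controls 3 companies.

3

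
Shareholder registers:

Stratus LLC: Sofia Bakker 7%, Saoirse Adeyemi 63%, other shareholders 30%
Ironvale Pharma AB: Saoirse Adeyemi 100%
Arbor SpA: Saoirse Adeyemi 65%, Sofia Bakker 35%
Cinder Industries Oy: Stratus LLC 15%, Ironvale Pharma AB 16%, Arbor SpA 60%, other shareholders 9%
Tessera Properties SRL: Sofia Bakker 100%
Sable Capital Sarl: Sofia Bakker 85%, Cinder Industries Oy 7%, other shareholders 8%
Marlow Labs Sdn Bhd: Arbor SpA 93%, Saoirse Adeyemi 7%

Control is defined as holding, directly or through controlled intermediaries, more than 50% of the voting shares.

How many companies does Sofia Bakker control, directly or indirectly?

Sofia holds 100% of Tessera, so Sofia controls Tessera.
Sofia holds 85% of Sable, so Sofia controls Sable.
No other company's threshold is met.
Sofia controls 2 companies.

2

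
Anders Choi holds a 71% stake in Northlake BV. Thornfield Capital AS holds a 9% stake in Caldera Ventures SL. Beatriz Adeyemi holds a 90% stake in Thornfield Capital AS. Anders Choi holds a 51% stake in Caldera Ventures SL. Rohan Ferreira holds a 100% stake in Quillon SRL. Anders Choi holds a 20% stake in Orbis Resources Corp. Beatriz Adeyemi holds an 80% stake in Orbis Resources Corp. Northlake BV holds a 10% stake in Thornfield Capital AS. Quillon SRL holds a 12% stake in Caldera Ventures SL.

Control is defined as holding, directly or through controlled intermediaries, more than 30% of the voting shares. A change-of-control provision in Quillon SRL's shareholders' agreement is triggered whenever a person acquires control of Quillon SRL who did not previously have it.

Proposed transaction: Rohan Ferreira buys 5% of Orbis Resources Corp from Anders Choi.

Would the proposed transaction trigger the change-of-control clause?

No

The purchase adds only to Rohan's holdings (Anders's stake shrinks), so Rohan is the only person who could newly come to control Quillon.
Rohan holds 100% of Quillon, so Rohan controls Quillon.
So Rohan already controls Quillon before the transaction.
After the purchase, Rohan holds 5% of Orbis directly, and Anders's stake falls to 15%.
Rohan controlled Quillon already, so this is not a new person acquiring control; every other person's position is unchanged or reduced.
No new person acquires control, so the clause is not triggered.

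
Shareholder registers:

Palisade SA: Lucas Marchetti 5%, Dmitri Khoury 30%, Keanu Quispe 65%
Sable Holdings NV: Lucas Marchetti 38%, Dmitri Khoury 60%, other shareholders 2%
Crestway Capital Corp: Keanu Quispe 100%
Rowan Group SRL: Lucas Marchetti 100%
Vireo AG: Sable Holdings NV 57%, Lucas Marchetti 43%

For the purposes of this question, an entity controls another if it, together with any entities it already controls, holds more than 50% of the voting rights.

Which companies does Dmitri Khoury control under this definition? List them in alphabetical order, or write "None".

Dmitri holds 60% of Sable, so Dmitri controls Sable.
Sable holds 57% of Vireo, so Dmitri controls Vireo.
No other company's threshold is met.

Sable Holdings NV, Vireo AG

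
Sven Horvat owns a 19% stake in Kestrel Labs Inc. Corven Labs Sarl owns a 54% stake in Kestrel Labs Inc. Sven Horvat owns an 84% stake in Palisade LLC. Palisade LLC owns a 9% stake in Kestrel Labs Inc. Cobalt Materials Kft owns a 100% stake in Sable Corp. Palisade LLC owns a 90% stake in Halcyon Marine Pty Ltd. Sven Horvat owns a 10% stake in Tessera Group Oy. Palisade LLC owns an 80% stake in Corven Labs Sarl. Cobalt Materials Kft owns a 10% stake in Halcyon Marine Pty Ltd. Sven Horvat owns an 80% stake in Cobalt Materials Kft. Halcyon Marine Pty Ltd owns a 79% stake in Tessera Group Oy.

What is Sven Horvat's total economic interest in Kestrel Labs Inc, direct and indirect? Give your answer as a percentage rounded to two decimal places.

62.85%

Sven reaches Kestrel along 3 paths.
Via Palisade → Corven: 84% × 80% × 54% = 36.288%.
Direct stake: 19% = 19%.
Via Palisade: 84% × 9% = 7.56%.
Total: 36.288% + 19% + 7.56% = 62.848%.
Rounded: 62.85%.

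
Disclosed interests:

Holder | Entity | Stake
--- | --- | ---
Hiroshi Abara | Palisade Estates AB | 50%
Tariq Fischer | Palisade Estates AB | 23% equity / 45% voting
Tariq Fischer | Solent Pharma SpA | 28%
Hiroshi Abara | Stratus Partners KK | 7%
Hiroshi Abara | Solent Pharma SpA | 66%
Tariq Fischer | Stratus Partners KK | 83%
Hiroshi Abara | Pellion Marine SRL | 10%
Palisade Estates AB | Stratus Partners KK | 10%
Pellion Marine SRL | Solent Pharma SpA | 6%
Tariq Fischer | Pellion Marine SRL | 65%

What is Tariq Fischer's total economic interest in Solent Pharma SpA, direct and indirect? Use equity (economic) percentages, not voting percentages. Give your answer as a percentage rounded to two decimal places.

Tariq reaches Solent along 2 paths.
Direct stake: 28% = 28%.
Via Pellion: 65% × 6% = 3.9%.
Total: 28% + 3.9% = 31.9%.
Rounded: 31.90%.

31.90%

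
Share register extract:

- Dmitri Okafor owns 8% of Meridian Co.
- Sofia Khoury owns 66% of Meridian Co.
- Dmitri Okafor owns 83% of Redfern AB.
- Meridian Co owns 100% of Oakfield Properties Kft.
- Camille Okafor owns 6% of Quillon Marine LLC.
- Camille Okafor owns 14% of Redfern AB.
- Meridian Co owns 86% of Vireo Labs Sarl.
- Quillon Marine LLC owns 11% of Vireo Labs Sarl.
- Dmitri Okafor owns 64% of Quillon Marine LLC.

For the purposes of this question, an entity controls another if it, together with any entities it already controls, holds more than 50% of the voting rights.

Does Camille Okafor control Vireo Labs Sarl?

Camille's largest direct stake is 14% in Redfern, which does not meet the threshold, so Camille controls no company.
Neither Camille nor any entity Camille controls holds any voting interest in Vireo.
So Camille does not control Vireo.

No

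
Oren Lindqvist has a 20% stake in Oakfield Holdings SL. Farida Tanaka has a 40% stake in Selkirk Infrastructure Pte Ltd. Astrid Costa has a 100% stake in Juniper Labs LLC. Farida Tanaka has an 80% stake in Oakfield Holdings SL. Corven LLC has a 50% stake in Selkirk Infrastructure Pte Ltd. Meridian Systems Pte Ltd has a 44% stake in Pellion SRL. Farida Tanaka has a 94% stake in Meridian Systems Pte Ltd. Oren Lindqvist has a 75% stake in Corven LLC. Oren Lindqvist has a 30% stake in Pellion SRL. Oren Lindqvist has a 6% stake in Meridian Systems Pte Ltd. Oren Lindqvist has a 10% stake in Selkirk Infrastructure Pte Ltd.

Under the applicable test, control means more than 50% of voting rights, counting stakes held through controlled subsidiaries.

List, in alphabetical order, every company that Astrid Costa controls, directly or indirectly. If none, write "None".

Juniper Labs LLC

Astrid holds 100% of Juniper, so Astrid controls Juniper.
No other company's threshold is met.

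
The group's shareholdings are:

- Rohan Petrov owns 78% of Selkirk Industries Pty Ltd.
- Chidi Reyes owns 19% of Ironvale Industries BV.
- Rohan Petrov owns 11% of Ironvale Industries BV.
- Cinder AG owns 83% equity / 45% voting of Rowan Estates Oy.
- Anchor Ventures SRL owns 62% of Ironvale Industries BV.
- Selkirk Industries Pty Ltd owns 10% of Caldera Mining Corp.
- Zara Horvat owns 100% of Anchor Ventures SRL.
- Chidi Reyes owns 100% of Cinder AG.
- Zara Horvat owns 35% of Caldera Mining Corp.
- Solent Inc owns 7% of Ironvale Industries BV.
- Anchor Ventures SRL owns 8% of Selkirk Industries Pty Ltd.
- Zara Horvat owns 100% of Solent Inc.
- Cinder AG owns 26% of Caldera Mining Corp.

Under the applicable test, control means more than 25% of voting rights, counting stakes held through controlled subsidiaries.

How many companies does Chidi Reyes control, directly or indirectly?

Chidi holds 100% of Cinder, so Chidi controls Cinder.
Cinder holds 45% of Rowan, so Chidi controls Rowan.
Cinder holds 26% of Caldera, so Chidi controls Caldera.
No other company's threshold is met.
Chidi controls 3 companies.

3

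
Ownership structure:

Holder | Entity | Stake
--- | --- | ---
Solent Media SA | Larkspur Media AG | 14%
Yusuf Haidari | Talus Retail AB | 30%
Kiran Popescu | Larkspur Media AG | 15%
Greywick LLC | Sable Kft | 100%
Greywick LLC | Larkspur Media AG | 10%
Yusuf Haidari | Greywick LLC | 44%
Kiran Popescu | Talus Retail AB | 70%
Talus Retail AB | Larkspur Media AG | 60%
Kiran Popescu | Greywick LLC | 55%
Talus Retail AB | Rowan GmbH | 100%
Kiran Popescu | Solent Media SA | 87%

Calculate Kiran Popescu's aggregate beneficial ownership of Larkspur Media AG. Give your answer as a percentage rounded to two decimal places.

Kiran reaches Larkspur along 4 paths.
Via Talus: 70% × 60% = 42%.
Direct stake: 15% = 15%.
Via Greywick: 55% × 10% = 5.5%.
Via Solent: 87% × 14% = 12.18%.
Total: 42% + 15% + 5.5% + 12.18% = 74.68%.

74.68%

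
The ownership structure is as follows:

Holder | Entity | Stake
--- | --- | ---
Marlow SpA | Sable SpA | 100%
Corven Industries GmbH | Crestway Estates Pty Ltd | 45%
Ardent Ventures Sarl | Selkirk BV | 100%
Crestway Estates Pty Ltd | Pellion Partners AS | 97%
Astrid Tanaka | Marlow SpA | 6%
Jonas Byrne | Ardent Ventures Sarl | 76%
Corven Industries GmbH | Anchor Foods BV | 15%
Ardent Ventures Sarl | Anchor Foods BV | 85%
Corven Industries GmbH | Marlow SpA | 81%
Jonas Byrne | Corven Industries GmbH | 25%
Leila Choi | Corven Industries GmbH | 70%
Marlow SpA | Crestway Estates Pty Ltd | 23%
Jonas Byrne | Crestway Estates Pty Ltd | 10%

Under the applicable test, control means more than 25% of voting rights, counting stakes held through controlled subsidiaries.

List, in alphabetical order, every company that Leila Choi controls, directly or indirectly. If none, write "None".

Corven Industries GmbH, Crestway Estates Pty Ltd, Marlow SpA, Pellion Partners AS, Sable SpA

Leila holds 70% of Corven, so Leila controls Corven.
Corven holds 81% of Marlow, so Leila controls Marlow.
Corven and Marlow together hold 45% + 23% = 68% of Crestway, so Leila controls Crestway.
Marlow holds 100% of Sable, so Leila controls Sable.
Crestway holds 97% of Pellion, so Leila controls Pellion.
No other company's threshold is met.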